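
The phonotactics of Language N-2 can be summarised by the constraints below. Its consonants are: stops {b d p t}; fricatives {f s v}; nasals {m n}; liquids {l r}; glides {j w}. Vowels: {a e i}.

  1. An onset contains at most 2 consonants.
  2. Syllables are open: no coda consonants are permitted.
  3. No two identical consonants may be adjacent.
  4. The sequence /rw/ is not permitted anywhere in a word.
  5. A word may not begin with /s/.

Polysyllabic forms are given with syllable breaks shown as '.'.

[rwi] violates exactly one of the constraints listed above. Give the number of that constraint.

[rwi]: contains banned sequence /rw/.
This is a violation of constraint 4: "The sequence /rw/ is not permitted anywhere in a word."
The remaining constraints (1, 2, 3, 5) are satisfied.

4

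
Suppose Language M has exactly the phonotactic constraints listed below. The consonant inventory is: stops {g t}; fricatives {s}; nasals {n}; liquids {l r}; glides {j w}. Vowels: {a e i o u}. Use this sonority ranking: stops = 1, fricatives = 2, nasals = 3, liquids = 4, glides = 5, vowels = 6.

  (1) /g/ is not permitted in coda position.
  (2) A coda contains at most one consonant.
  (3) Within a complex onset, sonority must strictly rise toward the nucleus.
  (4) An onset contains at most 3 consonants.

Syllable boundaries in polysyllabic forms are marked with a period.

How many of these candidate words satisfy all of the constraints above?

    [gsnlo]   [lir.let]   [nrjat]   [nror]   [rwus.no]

[gsnlo] — violates constraint 4: syllable 1 onset /gsnl/ has 4 consonants (> 3) → not permitted
[lir.let] — σ1 onset /l/, coda /r/ ok; σ2 onset /l/, coda /t/ ok → permitted
[nrjat] — σ1 onset /nrj/ (3→4→5 rises), coda /t/ ok → permitted
[nror] — σ1 onset /nr/ (3→4 rises), coda /r/ ok → permitted
[rwus.no] — σ1 onset /rw/ (4→5 rises), coda /s/ ok; σ2 onset /n/, coda /∅/ ok → permitted
Permitted: [lir.let], [nrjat], [nror], [rwus.no] → 4.

4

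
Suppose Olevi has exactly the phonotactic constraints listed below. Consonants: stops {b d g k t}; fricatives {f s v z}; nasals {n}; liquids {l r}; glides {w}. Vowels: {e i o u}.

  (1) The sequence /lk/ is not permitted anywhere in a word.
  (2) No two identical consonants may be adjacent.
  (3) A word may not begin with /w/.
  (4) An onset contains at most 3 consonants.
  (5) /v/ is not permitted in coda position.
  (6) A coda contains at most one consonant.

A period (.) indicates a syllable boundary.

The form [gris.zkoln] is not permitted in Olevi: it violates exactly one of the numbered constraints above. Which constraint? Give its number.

[gris.zkoln]: syllable 2 coda /ln/ has 2 consonants (> 1).
This is a violation of constraint 6: "A coda contains at most one consonant."
The remaining constraints (1, 2, 3, 4, 5) are satisfied.

6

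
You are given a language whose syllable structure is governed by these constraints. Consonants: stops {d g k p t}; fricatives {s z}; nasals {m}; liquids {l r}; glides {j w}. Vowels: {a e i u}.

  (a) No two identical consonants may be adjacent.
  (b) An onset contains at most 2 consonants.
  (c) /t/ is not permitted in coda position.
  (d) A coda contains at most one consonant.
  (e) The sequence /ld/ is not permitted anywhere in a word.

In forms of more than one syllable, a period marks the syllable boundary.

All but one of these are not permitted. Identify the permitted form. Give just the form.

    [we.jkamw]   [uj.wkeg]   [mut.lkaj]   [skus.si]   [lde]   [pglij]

[we.jkamw] — violates constraint (d): syllable 2 coda /mw/ has 2 consonants (> 1) → not permitted
[uj.wkeg] — σ1 onset /∅/, coda /j/ ok; σ2 onset /wk/ (2C), coda /g/ ok → permitted
[mut.lkaj] — violates constraint (c): syllable 1 coda contains /t/ → not permitted
[skus.si] — violates constraint (a): adjacent identical consonants /ss/ → not permitted
[lde] — violates constraint (e): contains banned sequence /ld/ → not permitted
[pglij] — violates constraint (b): syllable 1 onset /pgl/ has 3 consonants (> 2) → not permitted

[uj.wkeg]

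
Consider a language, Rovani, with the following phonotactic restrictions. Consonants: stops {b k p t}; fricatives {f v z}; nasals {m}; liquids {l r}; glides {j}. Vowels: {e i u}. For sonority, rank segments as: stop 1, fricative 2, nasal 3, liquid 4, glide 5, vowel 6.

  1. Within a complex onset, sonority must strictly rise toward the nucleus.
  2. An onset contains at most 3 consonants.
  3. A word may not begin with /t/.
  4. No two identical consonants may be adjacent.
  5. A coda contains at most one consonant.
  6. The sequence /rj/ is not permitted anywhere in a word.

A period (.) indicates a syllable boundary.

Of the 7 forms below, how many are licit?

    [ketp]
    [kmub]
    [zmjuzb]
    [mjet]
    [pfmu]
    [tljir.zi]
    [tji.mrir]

3

[ketp] — violates constraint 5: syllable 1 coda /tp/ has 2 consonants (> 1) → illicit
[kmub] — σ1 onset /km/ (1→3 rises), coda /b/ ok → licit
[zmjuzb] — violates constraint 5: syllable 1 coda /zb/ has 2 consonants (> 1) → illicit
[mjet] — σ1 onset /mj/ (3→5 rises), coda /t/ ok → licit
[pfmu] — σ1 onset /pfm/ (1→2→3 rises), coda /∅/ ok → licit
[tljir.zi] — violates constraint 3: word begins with /t/ → illicit
[tji.mrir] — violates constraint 3: word begins with /t/ → illicit
Licit: [kmub], [mjet], [pfmu] → 3.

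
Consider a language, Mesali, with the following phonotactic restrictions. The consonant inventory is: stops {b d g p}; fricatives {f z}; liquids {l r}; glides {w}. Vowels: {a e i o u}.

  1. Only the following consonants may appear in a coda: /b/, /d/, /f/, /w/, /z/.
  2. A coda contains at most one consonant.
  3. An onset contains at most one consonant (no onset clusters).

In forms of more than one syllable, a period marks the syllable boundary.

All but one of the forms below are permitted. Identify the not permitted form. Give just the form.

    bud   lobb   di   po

bud — σ1 onset /b/, coda /d/ ok → permitted
lobb — violates constraint 2: syllable 1 coda /bb/ has 2 consonants (> 1) → not permitted
di — σ1 onset /d/, coda /∅/ ok → permitted
po — σ1 onset /p/, coda /∅/ ok → permitted

lobb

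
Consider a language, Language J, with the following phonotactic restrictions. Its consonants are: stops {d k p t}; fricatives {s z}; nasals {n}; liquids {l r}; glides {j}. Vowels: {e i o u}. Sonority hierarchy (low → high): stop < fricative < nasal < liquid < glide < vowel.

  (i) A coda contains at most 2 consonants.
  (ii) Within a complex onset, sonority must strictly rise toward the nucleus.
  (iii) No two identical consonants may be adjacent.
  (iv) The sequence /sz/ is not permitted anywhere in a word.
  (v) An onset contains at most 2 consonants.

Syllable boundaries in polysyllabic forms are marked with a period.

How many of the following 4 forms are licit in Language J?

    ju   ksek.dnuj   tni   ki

4

ju — σ1 onset /j/, coda /∅/ ok → licit
ksek.dnuj — σ1 onset /ks/ (1→2 rises), coda /k/ ok; σ2 onset /dn/ (1→3 rises), coda /j/ ok → licit
tni — σ1 onset /tn/ (1→3 rises), coda /∅/ ok → licit
ki — σ1 onset /k/, coda /∅/ ok → licit
Licit: ju, ksek.dnuj, tni, ki → 4.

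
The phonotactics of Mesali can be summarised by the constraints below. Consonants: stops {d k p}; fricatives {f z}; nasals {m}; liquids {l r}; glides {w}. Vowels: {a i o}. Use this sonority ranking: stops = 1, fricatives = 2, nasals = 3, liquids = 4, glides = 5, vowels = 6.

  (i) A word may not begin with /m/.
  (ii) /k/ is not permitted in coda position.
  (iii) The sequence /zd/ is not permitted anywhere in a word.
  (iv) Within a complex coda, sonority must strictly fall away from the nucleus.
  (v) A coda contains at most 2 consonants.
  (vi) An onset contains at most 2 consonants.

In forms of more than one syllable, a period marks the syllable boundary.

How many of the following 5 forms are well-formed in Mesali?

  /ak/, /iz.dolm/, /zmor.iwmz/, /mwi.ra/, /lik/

0

/ak/ — violates constraint (ii): syllable 1 coda contains /k/ → ill-formed
/iz.dolm/ — violates constraint (iii): contains banned sequence /zd/ → ill-formed
/zmor.iwmz/ — violates constraint (v): syllable 2 coda /wmz/ has 3 consonants (> 2) → ill-formed
/mwi.ra/ — violates constraint (i): word begins with /m/ → ill-formed
/lik/ — violates constraint (ii): syllable 1 coda contains /k/ → ill-formed
No form is well-formed → 0.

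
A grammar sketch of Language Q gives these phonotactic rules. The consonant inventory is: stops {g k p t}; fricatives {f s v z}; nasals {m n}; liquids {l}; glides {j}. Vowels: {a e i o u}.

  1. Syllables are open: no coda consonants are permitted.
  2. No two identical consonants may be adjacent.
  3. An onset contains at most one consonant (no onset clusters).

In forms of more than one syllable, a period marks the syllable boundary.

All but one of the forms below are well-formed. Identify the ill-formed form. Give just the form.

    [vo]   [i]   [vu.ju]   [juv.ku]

[juv.ku]

[vo] — σ1 onset /v/, coda /∅/ ok → well-formed
[i] — σ1 onset /∅/, coda /∅/ ok → well-formed
[vu.ju] — σ1 onset /v/, coda /∅/ ok; σ2 onset /j/, coda /∅/ ok → well-formed
[juv.ku] — violates constraint 1: syllable 1 coda /v/ has 1 consonant (> 0) → ill-formed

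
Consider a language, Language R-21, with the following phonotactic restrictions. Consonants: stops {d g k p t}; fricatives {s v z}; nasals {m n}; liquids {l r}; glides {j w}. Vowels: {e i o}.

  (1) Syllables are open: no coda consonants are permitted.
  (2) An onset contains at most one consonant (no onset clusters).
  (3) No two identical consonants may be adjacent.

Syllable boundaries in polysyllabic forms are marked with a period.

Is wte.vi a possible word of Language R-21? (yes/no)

no

wte.vi — violates constraint 2: syllable 1 onset /wt/ has 2 consonants (> 1) → ill-formed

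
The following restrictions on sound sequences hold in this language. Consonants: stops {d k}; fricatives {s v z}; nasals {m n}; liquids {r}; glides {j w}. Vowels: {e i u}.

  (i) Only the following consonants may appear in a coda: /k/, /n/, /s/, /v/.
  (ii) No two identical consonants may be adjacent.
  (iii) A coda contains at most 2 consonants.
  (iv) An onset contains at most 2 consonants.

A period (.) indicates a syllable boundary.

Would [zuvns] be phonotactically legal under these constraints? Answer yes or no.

[zuvns] — violates constraint (iii): syllable 1 coda /vns/ has 3 consonants (> 2) → phonotactically illegal

no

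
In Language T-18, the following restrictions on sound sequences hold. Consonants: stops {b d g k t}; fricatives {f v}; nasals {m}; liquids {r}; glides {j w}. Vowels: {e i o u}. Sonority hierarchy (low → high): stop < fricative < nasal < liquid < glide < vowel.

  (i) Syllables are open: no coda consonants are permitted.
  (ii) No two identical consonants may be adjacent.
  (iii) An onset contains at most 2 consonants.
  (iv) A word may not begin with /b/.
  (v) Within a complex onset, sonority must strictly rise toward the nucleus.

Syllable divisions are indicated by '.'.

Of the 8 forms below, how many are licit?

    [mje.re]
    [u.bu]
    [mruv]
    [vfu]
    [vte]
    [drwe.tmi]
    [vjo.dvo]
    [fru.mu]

[mje.re] — σ1 onset /mj/ (3→5 rises), coda /∅/ ok; σ2 onset /r/, coda /∅/ ok → licit
[u.bu] — σ1 onset /∅/, coda /∅/ ok; σ2 onset /b/, coda /∅/ ok → licit
[mruv] — violates constraint (i): syllable 1 coda /v/ has 1 consonant (> 0) → illicit
[vfu] — violates constraint (v): syllable 1 onset /vf/: /v/ (fricative, 2) → /f/ (fricative, 2) does not rise → illicit
[vte] — violates constraint (v): syllable 1 onset /vt/: /v/ (fricative, 2) → /t/ (stop, 1) does not rise → illicit
[drwe.tmi] — violates constraint (iii): syllable 1 onset /drw/ has 3 consonants (> 2) → illicit
[vjo.dvo] — σ1 onset /vj/ (2→5 rises), coda /∅/ ok; σ2 onset /dv/ (1→2 rises), coda /∅/ ok → licit
[fru.mu] — σ1 onset /fr/ (2→4 rises), coda /∅/ ok; σ2 onset /m/, coda /∅/ ok → licit
Licit: [mje.re], [u.bu], [vjo.dvo], [fru.mu] → 4.

4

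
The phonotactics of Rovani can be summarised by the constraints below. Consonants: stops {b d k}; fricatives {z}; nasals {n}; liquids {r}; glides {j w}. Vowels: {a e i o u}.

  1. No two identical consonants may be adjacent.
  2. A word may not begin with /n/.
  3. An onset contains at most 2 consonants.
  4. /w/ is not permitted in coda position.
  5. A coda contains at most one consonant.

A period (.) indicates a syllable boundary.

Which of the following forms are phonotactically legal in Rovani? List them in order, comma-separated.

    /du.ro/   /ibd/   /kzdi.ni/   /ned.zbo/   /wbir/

/du.ro/, /wbir/

/du.ro/ — σ1 onset /d/, coda /∅/ ok; σ2 onset /r/, coda /∅/ ok → phonotactically legal
/ibd/ — violates constraint 5: syllable 1 coda /bd/ has 2 consonants (> 1) → phonotactically illegal
/kzdi.ni/ — violates constraint 3: syllable 1 onset /kzd/ has 3 consonants (> 2) → phonotactically illegal
/ned.zbo/ — violates constraint 2: word begins with /n/ → phonotactically illegal
/wbir/ — σ1 onset /wb/ (2C), coda /r/ ok → phonotactically legal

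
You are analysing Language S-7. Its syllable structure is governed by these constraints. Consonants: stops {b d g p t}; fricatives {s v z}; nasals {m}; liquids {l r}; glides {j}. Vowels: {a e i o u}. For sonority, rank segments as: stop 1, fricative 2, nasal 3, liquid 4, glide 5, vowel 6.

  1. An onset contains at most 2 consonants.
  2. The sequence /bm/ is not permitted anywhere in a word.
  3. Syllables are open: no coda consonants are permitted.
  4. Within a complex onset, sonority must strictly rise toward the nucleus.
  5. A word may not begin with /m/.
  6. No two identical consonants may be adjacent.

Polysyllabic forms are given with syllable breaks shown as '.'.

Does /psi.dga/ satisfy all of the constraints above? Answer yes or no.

/psi.dga/ — violates constraint 4: syllable 2 onset /dg/: /d/ (stop, 1) → /g/ (stop, 1) does not rise → phonotactically illegal

no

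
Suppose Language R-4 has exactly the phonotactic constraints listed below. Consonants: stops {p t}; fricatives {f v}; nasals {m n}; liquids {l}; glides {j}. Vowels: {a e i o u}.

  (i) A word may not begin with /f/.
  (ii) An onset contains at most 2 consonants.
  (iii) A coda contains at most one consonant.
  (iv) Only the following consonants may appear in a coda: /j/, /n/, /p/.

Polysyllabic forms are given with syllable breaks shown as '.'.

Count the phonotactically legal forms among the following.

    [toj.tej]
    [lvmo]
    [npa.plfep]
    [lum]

[toj.tej] — σ1 onset /t/, coda /j/ ok; σ2 onset /t/, coda /j/ ok → phonotactically legal
[lvmo] — violates constraint (ii): syllable 1 onset /lvm/ has 3 consonants (> 2) → phonotactically illegal
[npa.plfep] — violates constraint (ii): syllable 2 onset /plf/ has 3 consonants (> 2) → phonotactically illegal
[lum] — violates constraint (iv): syllable 1 coda contains /m/, which is not a licensed coda consonant → phonotactically illegal
Phonotactically legal: [toj.tej] → 1.

1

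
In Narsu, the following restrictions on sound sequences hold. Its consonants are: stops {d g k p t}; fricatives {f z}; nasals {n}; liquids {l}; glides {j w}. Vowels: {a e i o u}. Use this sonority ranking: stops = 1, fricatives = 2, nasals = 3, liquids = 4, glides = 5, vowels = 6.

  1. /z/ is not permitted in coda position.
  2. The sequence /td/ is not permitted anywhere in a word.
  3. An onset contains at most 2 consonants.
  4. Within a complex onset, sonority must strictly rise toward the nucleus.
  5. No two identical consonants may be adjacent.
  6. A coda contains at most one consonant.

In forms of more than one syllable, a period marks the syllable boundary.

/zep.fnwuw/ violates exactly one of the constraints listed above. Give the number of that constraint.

/zep.fnwuw/: syllable 2 onset /fnw/ has 3 consonants (> 2).
This is a violation of constraint 3: "An onset contains at most 2 consonants."
The remaining constraints (1, 2, 4, 5, 6) are satisfied.

3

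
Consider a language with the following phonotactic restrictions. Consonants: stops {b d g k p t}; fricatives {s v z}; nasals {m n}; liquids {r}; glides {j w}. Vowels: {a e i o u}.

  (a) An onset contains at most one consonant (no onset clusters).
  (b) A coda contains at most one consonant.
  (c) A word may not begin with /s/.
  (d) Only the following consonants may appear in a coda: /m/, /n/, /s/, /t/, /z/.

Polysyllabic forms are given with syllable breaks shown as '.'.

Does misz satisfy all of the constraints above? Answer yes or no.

no

misz — violates constraint (b): syllable 1 coda /sz/ has 2 consonants (> 1) → illicit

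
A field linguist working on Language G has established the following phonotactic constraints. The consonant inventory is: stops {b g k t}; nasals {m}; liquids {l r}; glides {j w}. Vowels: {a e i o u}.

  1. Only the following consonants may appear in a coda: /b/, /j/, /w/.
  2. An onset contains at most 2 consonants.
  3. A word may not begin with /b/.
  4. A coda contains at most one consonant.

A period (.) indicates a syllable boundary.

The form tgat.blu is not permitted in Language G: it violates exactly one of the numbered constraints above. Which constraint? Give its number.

tgat.blu: syllable 1 coda contains /t/, which is not a licensed coda consonant.
This is a violation of constraint 1: "Only the following consonants may appear in a coda: /b/, /j/, /w/."
The remaining constraints (2, 3, 4) are satisfied.

1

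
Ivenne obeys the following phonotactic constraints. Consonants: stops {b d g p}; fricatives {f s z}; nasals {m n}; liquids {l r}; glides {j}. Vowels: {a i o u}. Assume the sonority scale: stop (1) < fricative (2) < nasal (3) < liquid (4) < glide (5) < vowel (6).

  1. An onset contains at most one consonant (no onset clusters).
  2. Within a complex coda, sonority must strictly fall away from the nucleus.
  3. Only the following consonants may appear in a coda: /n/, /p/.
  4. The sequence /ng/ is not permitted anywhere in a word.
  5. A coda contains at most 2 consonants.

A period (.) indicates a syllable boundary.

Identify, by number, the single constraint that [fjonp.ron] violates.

[fjonp.ron]: syllable 1 onset /fj/ has 2 consonants (> 1).
This is a violation of constraint 1: "An onset contains at most one consonant (no onset clusters)."
The remaining constraints (2, 3, 4, 5) are satisfied.

1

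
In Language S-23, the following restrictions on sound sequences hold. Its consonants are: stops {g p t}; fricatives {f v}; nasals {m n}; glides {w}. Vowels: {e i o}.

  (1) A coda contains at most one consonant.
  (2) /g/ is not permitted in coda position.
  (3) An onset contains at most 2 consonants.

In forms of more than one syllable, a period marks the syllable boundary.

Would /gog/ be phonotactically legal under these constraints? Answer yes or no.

no

/gog/ — violates constraint 2: syllable 1 coda contains /g/ → phonotactically illegal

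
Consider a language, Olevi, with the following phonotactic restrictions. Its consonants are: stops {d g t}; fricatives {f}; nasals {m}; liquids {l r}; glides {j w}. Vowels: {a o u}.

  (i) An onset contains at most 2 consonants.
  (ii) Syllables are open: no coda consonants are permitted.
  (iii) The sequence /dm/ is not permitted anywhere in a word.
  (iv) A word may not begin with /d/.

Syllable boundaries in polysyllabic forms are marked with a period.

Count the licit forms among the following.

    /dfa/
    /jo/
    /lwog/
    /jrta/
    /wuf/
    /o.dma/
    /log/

1

/dfa/ — violates constraint (iv): word begins with /d/ → illicit
/jo/ — σ1 onset /j/, coda /∅/ ok → licit
/lwog/ — violates constraint (ii): syllable 1 coda /g/ has 1 consonant (> 0) → illicit
/jrta/ — violates constraint (i): syllable 1 onset /jrt/ has 3 consonants (> 2) → illicit
/wuf/ — violates constraint (ii): syllable 1 coda /f/ has 1 consonant (> 0) → illicit
/o.dma/ — violates constraint (iii): contains banned sequence /dm/ → illicit
/log/ — violates constraint (ii): syllable 1 coda /g/ has 1 consonant (> 0) → illicit
Licit: /jo/ → 1.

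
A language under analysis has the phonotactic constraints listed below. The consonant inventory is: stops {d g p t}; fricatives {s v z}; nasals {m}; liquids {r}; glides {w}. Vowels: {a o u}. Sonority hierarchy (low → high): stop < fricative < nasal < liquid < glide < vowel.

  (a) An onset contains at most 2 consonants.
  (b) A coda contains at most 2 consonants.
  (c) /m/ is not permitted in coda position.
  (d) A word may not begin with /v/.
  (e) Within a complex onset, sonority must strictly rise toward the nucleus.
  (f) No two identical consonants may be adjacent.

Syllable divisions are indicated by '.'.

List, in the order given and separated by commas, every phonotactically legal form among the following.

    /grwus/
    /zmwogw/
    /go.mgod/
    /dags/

/dags/

/grwus/ — violates constraint (a): syllable 1 onset /grw/ has 3 consonants (> 2) → phonotactically illegal
/zmwogw/ — violates constraint (a): syllable 1 onset /zmw/ has 3 consonants (> 2) → phonotactically illegal
/go.mgod/ — violates constraint (e): syllable 2 onset /mg/: /m/ (nasal, 3) → /g/ (stop, 1) does not rise → phonotactically illegal
/dags/ — σ1 onset /d/, coda /gs/ (2C) ok → phonotactically legal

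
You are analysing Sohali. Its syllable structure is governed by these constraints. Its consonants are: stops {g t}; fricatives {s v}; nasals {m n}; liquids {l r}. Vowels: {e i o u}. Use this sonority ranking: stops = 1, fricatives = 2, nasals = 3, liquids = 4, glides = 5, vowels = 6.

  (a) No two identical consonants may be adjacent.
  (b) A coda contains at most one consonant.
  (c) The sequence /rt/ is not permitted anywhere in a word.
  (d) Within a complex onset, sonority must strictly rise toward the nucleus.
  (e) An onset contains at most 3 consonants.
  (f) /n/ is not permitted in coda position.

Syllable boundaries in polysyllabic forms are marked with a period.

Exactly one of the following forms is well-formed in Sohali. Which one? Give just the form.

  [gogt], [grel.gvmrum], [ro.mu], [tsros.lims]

[gogt] — violates constraint (b): syllable 1 coda /gt/ has 2 consonants (> 1) → ill-formed
[grel.gvmrum] — violates constraint (e): syllable 2 onset /gvmr/ has 4 consonants (> 3) → ill-formed
[ro.mu] — σ1 onset /r/, coda /∅/ ok; σ2 onset /m/, coda /∅/ ok → well-formed
[tsros.lims] — violates constraint (b): syllable 2 coda /ms/ has 2 consonants (> 1) → ill-formed

[ro.mu]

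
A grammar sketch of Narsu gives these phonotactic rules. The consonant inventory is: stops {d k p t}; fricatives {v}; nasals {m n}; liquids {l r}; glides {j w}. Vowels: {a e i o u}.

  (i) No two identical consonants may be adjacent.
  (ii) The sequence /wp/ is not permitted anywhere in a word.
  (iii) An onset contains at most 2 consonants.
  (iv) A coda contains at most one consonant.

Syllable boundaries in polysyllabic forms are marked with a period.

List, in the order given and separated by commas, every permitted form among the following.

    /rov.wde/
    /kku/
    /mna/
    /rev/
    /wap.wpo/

/rov.wde/ — σ1 onset /r/, coda /v/ ok; σ2 onset /wd/ (2C), coda /∅/ ok → permitted
/kku/ — violates constraint (i): adjacent identical consonants /kk/ → not permitted
/mna/ — σ1 onset /mn/ (2C), coda /∅/ ok → permitted
/rev/ — σ1 onset /r/, coda /v/ ok → permitted
/wap.wpo/ — violates constraint (ii): contains banned sequence /wp/ → not permitted

/rov.wde/, /mna/, /rev/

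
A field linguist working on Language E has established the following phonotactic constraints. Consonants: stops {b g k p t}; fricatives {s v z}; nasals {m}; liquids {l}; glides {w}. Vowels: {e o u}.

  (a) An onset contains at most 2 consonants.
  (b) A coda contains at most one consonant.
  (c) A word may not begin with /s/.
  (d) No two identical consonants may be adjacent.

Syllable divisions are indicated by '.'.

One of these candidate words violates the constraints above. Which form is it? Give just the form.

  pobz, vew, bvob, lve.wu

pobz

pobz — violates constraint (b): syllable 1 coda /bz/ has 2 consonants (> 1) → ill-formed
vew — σ1 onset /v/, coda /w/ ok → well-formed
bvob — σ1 onset /bv/ (2C), coda /b/ ok → well-formed
lve.wu — σ1 onset /lv/ (2C), coda /∅/ ok; σ2 onset /w/, coda /∅/ ok → well-formed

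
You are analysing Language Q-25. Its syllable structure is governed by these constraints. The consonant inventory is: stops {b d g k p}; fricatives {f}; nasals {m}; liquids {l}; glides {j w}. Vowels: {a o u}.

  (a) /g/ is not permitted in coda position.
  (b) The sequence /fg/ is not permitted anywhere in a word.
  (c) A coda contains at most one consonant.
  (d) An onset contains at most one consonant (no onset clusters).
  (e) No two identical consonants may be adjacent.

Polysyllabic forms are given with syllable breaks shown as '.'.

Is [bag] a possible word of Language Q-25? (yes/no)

[bag] — violates constraint (a): syllable 1 coda contains /g/ → illicit

no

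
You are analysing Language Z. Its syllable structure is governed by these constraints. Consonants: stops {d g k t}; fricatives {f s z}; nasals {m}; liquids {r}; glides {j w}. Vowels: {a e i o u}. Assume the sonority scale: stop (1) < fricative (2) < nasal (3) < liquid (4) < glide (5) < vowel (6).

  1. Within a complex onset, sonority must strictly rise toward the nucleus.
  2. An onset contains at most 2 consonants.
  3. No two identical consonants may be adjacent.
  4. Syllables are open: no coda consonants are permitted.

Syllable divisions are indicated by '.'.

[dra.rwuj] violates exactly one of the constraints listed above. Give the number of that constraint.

4

[dra.rwuj]: syllable 2 coda /j/ has 1 consonant (> 0).
This is a violation of constraint 4: "Syllables are open: no coda consonants are permitted."
The remaining constraints (1, 2, 3) are satisfied.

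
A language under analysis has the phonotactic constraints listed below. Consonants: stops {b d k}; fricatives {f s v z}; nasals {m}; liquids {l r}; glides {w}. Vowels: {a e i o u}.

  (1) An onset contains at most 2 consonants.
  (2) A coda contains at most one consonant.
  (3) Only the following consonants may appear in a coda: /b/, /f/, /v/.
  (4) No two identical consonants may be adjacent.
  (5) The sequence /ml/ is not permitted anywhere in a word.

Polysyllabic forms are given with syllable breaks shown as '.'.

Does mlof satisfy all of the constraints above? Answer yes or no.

mlof — violates constraint 5: contains banned sequence /ml/ → ill-formed

no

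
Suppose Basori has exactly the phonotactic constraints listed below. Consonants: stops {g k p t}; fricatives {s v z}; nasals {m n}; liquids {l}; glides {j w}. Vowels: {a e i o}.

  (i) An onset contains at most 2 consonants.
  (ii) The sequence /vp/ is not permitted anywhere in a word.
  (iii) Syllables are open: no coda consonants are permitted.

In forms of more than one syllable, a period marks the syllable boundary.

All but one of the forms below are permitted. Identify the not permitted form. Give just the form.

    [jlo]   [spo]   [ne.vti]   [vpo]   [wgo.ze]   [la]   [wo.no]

[vpo]

[jlo] — σ1 onset /jl/ (2C), coda /∅/ ok → permitted
[spo] — σ1 onset /sp/ (2C), coda /∅/ ok → permitted
[ne.vti] — σ1 onset /n/, coda /∅/ ok; σ2 onset /vt/ (2C), coda /∅/ ok → permitted
[vpo] — violates constraint (ii): contains banned sequence /vp/ → not permitted
[wgo.ze] — σ1 onset /wg/ (2C), coda /∅/ ok; σ2 onset /z/, coda /∅/ ok → permitted
[la] — σ1 onset /l/, coda /∅/ ok → permitted
[wo.no] — σ1 onset /w/, coda /∅/ ok; σ2 onset /n/, coda /∅/ ok → permitted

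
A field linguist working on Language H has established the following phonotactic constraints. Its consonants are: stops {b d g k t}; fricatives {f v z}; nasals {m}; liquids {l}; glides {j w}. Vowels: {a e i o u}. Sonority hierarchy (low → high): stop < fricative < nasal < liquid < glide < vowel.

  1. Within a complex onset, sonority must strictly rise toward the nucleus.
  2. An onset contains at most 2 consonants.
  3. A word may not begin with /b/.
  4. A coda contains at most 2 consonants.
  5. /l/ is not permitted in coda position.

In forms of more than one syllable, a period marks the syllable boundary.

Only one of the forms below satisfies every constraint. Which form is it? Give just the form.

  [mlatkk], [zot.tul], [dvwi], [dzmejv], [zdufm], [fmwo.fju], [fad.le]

[fad.le]

[mlatkk] — violates constraint 4: syllable 1 coda /tkk/ has 3 consonants (> 2) → not permitted
[zot.tul] — violates constraint 5: syllable 2 coda contains /l/ → not permitted
[dvwi] — violates constraint 2: syllable 1 onset /dvw/ has 3 consonants (> 2) → not permitted
[dzmejv] — violates constraint 2: syllable 1 onset /dzm/ has 3 consonants (> 2) → not permitted
[zdufm] — violates constraint 1: syllable 1 onset /zd/: /z/ (fricative, 2) → /d/ (stop, 1) does not rise → not permitted
[fmwo.fju] — violates constraint 2: syllable 1 onset /fmw/ has 3 consonants (> 2) → not permitted
[fad.le] — σ1 onset /f/, coda /d/ ok; σ2 onset /l/, coda /∅/ ok → permitted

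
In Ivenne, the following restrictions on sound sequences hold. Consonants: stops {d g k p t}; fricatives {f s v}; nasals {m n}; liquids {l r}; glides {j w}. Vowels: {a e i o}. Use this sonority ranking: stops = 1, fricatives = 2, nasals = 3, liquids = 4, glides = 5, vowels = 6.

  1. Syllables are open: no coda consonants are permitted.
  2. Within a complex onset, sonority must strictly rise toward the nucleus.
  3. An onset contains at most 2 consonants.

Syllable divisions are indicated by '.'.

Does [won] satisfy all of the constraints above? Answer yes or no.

no

[won] — violates constraint 1: syllable 1 coda /n/ has 1 consonant (> 0) → phonotactically illegal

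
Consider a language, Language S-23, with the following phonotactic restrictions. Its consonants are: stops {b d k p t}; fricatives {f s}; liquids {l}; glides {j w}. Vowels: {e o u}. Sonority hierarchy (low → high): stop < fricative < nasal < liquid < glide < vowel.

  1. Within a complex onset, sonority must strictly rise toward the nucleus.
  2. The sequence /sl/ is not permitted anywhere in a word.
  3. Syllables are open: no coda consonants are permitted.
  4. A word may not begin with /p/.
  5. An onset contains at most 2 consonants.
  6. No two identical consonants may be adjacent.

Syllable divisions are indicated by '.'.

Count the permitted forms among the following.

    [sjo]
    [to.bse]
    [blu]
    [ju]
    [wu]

5

[sjo] — σ1 onset /sj/ (2→5 rises), coda /∅/ ok → permitted
[to.bse] — σ1 onset /t/, coda /∅/ ok; σ2 onset /bs/ (1→2 rises), coda /∅/ ok → permitted
[blu] — σ1 onset /bl/ (1→4 rises), coda /∅/ ok → permitted
[ju] — σ1 onset /j/, coda /∅/ ok → permitted
[wu] — σ1 onset /w/, coda /∅/ ok → permitted
Permitted: [sjo], [to.bse], [blu], [ju], [wu] → 5.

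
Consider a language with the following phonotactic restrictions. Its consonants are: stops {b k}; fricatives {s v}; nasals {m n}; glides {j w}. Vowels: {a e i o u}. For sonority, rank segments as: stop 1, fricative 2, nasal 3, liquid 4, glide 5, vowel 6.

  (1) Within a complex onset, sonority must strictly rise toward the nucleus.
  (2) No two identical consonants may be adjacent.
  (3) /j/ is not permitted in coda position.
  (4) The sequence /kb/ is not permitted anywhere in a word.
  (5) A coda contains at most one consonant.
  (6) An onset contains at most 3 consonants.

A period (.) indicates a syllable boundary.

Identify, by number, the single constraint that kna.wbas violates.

kna.wbas: syllable 2 onset /wb/: /w/ (glide, 5) → /b/ (stop, 1) does not rise.
This is a violation of constraint 1: "Within a complex onset, sonority must strictly rise toward the nucleus."
The remaining constraints (2, 3, 4, 5, 6) are satisfied.

1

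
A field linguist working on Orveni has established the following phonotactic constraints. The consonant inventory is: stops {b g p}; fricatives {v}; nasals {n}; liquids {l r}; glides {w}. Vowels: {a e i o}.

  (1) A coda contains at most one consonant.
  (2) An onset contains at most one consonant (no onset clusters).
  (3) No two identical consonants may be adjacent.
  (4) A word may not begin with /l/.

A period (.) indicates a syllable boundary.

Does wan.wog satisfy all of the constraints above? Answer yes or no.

wan.wog — σ1 onset /w/, coda /n/ ok; σ2 onset /w/, coda /g/ ok → phonotactically legal

yes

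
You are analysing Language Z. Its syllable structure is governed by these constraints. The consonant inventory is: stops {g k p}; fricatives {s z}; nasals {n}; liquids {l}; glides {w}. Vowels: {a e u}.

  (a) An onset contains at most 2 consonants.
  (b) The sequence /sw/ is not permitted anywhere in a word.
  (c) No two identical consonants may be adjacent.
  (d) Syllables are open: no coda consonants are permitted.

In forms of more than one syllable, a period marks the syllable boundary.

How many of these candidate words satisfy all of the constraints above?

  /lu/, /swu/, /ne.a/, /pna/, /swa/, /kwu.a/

/lu/ — σ1 onset /l/, coda /∅/ ok → well-formed
/swu/ — violates constraint (b): contains banned sequence /sw/ → ill-formed
/ne.a/ — σ1 onset /n/, coda /∅/ ok; σ2 onset /∅/, coda /∅/ ok → well-formed
/pna/ — σ1 onset /pn/ (2C), coda /∅/ ok → well-formed
/swa/ — violates constraint (b): contains banned sequence /sw/ → ill-formed
/kwu.a/ — σ1 onset /kw/ (2C), coda /∅/ ok; σ2 onset /∅/, coda /∅/ ok → well-formed
Well-formed: /lu/, /ne.a/, /pna/, /kwu.a/ → 4.

4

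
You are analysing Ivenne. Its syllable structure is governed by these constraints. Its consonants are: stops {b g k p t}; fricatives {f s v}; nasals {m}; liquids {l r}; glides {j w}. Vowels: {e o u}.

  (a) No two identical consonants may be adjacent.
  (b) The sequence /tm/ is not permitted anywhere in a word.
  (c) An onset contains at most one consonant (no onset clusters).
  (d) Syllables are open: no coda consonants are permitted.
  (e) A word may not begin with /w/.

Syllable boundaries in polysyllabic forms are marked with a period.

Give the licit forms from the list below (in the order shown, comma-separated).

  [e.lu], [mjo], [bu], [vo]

[e.lu], [bu], [vo]

[e.lu] — σ1 onset /∅/, coda /∅/ ok; σ2 onset /l/, coda /∅/ ok → licit
[mjo] — violates constraint (c): syllable 1 onset /mj/ has 2 consonants (> 1) → illicit
[bu] — σ1 onset /b/, coda /∅/ ok → licit
[vo] — σ1 onset /v/, coda /∅/ ok → licit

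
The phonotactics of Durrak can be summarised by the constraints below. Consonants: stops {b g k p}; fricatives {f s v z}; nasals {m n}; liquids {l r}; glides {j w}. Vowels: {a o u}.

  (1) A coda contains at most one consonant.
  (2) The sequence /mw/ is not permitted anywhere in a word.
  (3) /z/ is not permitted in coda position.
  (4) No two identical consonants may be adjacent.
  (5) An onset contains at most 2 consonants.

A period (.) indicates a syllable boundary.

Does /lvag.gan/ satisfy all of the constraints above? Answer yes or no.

no

/lvag.gan/ — violates constraint 4: adjacent identical consonants /gg/ → phonotactically illegal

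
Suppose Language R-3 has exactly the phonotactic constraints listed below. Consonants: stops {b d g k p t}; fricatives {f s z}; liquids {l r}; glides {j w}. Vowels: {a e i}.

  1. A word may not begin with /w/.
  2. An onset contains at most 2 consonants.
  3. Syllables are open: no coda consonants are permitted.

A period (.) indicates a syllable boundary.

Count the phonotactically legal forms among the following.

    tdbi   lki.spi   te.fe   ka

3

tdbi — violates constraint 2: syllable 1 onset /tdb/ has 3 consonants (> 2) → phonotactically illegal
lki.spi — σ1 onset /lk/ (2C), coda /∅/ ok; σ2 onset /sp/ (2C), coda /∅/ ok → phonotactically legal
te.fe — σ1 onset /t/, coda /∅/ ok; σ2 onset /f/, coda /∅/ ok → phonotactically legal
ka — σ1 onset /k/, coda /∅/ ok → phonotactically legal
Phonotactically legal: lki.spi, te.fe, ka → 3.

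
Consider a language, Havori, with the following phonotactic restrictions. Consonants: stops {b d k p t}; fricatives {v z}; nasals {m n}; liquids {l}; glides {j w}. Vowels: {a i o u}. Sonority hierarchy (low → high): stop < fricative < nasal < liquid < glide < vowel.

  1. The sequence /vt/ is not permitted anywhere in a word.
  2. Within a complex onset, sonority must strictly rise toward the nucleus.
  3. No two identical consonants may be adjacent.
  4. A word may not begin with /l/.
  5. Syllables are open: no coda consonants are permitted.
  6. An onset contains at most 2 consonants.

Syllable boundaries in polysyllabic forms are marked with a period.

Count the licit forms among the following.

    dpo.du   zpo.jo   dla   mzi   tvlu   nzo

dpo.du — violates constraint 2: syllable 1 onset /dp/: /d/ (stop, 1) → /p/ (stop, 1) does not rise → illicit
zpo.jo — violates constraint 2: syllable 1 onset /zp/: /z/ (fricative, 2) → /p/ (stop, 1) does not rise → illicit
dla — σ1 onset /dl/ (1→4 rises), coda /∅/ ok → licit
mzi — violates constraint 2: syllable 1 onset /mz/: /m/ (nasal, 3) → /z/ (fricative, 2) does not rise → illicit
tvlu — violates constraint 6: syllable 1 onset /tvl/ has 3 consonants (> 2) → illicit
nzo — violates constraint 2: syllable 1 onset /nz/: /n/ (nasal, 3) → /z/ (fricative, 2) does not rise → illicit
Licit: dla → 1.

1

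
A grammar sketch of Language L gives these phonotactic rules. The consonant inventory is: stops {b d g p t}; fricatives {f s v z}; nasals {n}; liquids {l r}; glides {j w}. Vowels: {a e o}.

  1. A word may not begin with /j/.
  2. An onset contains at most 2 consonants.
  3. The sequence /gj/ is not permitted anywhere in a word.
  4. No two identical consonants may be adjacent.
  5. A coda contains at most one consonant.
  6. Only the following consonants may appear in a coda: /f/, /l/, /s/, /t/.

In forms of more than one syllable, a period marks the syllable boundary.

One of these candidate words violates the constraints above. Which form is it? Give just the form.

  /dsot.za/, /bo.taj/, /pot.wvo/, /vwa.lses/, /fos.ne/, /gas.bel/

/dsot.za/ — σ1 onset /ds/ (2C), coda /t/ ok; σ2 onset /z/, coda /∅/ ok → well-formed
/bo.taj/ — violates constraint 6: syllable 2 coda contains /j/, which is not a licensed coda consonant → ill-formed
/pot.wvo/ — σ1 onset /p/, coda /t/ ok; σ2 onset /wv/ (2C), coda /∅/ ok → well-formed
/vwa.lses/ — σ1 onset /vw/ (2C), coda /∅/ ok; σ2 onset /ls/ (2C), coda /s/ ok → well-formed
/fos.ne/ — σ1 onset /f/, coda /s/ ok; σ2 onset /n/, coda /∅/ ok → well-formed
/gas.bel/ — σ1 onset /g/, coda /s/ ok; σ2 onset /b/, coda /l/ ok → well-formed

/bo.taj/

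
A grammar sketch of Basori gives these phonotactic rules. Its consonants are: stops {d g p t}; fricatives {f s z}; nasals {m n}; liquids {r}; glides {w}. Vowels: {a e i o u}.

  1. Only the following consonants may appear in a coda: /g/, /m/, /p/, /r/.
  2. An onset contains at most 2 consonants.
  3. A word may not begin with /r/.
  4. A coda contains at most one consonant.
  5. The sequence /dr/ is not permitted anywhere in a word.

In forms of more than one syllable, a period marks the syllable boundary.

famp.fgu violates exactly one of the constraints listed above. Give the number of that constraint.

famp.fgu: syllable 1 coda /mp/ has 2 consonants (> 1).
This is a violation of constraint 4: "A coda contains at most one consonant."
The remaining constraints (1, 2, 3, 5) are satisfied.

4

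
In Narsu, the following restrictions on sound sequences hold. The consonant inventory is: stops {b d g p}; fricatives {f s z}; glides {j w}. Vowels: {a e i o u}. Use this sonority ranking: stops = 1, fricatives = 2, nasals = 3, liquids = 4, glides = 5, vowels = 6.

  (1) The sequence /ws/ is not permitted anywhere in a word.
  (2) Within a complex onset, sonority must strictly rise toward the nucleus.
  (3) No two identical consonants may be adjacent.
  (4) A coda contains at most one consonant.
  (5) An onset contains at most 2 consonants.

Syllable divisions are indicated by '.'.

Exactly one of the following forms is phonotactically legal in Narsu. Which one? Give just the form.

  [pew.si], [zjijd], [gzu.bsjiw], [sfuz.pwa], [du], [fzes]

[du]

[pew.si] — violates constraint 1: contains banned sequence /ws/ → phonotactically illegal
[zjijd] — violates constraint 4: syllable 1 coda /jd/ has 2 consonants (> 1) → phonotactically illegal
[gzu.bsjiw] — violates constraint 5: syllable 2 onset /bsj/ has 3 consonants (> 2) → phonotactically illegal
[sfuz.pwa] — violates constraint 2: syllable 1 onset /sf/: /s/ (fricative, 2) → /f/ (fricative, 2) does not rise → phonotactically illegal
[du] — σ1 onset /d/, coda /∅/ ok → phonotactically legal
[fzes] — violates constraint 2: syllable 1 onset /fz/: /f/ (fricative, 2) → /z/ (fricative, 2) does not rise → phonotactically illegal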